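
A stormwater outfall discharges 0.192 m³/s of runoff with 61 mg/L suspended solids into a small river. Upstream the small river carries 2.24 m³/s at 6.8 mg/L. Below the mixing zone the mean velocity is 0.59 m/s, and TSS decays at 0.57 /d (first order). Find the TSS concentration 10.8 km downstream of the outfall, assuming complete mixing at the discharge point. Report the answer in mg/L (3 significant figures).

9.82 mg/L

After complete mixing, C₀ = (0.192·61 + 2.24·6.8) / 2.432 = 11.08 mg/L.
Travel time t = 1.08e+04 m / 0.59 m/s = 1.831e+04 s = 0.2119 d.
C = 11.08·exp(−0.57·0.2119) = 11.08·0.8862 = 9.819 mg/L.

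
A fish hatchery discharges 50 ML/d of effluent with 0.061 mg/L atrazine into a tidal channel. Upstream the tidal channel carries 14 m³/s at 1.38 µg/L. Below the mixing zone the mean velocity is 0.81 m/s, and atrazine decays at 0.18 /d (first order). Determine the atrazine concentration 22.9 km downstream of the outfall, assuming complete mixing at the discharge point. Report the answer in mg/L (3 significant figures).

0.00353 mg/L

50 ML/d = 0.5787 m³/s.
1.38 µg/L = 0.00138 mg/L.
After complete mixing, C₀ = (0.5787·0.061 + 14·0.00138) / 14.58 = 0.003747 mg/L.
Travel time t = 2.29e+04 m / 0.81 m/s = 2.827e+04 s = 0.3272 d.
C = 0.003747·exp(−0.18·0.3272) = 0.003747·0.9428 = 0.003532 mg/L.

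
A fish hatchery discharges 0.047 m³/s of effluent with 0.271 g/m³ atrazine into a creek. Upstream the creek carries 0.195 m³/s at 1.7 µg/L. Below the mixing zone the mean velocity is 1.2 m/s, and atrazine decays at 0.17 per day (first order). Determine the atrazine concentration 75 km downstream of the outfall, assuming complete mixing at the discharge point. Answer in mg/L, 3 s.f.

1.7 µg/L = 0.0017 mg/L.
After complete mixing, C₀ = (0.047·0.271 + 0.195·0.0017) / 0.242 = 0.054 mg/L.
Travel time t = 7.5e+04 m / 1.2 m/s = 6.25e+04 s = 0.7234 d.
C = 0.054·exp(−0.17·0.7234) = 0.054·0.8843 = 0.04775 mg/L.

0.0478 mg/L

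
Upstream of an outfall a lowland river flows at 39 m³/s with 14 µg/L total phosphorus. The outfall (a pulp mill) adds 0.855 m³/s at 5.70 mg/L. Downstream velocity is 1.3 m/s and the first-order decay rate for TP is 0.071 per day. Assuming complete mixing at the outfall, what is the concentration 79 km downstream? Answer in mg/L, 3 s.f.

0.129 mg/L

14 µg/L = 0.014 mg/L.
After complete mixing, C₀ = (0.855·5.7 + 39·0.014) / 39.85 = 0.136 mg/L.
Travel time t = 7.9e+04 m / 1.3 m/s = 6.077e+04 s = 0.7033 d.
C = 0.136·exp(−0.071·0.7033) = 0.136·0.9513 = 0.1294 mg/L.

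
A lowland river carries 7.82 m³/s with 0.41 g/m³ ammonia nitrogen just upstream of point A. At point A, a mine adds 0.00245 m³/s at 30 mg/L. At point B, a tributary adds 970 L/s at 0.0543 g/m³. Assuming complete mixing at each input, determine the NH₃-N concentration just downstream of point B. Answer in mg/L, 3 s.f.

After input A: C = (7.82·0.41 + 0.00245·30) / 7.822 = 0.4193 mg/L.
970 L/s = 0.97 m³/s.
After input B: C = (7.822·0.4193 + 0.97·0.0543) / 8.792 = 0.379 mg/L.

0.379 mg/L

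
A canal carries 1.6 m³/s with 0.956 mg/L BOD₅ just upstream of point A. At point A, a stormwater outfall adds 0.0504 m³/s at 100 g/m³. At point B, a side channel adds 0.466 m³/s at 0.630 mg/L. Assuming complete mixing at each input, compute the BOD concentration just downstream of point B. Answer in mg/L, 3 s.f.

3.24 mg/L

After input A: C = (1.6·0.956 + 0.0504·100) / 1.65 = 3.981 mg/L.
After input B: C = (1.65·3.981 + 0.466·0.63) / 2.116 = 3.243 mg/L.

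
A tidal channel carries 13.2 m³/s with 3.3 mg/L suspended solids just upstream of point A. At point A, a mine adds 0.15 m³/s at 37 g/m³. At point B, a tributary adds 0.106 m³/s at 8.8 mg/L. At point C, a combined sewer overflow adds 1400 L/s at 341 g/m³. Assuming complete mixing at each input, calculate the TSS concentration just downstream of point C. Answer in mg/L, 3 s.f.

35.5 mg/L

After input A: C = (13.2·3.3 + 0.15·37) / 13.35 = 3.679 mg/L.
After input B: C = (13.35·3.679 + 0.106·8.8) / 13.46 = 3.719 mg/L.
1400 L/s = 1.4 m³/s.
After input C: C = (13.46·3.719 + 1.4·341) / 14.86 = 35.5 mg/L.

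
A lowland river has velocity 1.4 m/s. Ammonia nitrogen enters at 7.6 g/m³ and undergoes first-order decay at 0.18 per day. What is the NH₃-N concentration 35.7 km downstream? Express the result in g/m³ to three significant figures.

7.21 g/m³

Travel time t = 35.7 km / 1.4 m/s = 3.57e+04/1.4 = 2.55e+04 s = 0.2951 d.
First-order decay: C = 7.6·exp(−0.18·0.2951) = 7.6·0.9483 = 7.207 g/m³.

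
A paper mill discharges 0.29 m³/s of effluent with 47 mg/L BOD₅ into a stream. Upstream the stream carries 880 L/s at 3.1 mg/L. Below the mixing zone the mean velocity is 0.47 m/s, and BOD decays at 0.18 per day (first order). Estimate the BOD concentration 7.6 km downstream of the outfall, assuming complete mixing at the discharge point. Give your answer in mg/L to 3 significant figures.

13.5 mg/L

880 L/s = 0.88 m³/s.
After complete mixing, C₀ = (0.29·47 + 0.88·3.1) / 1.17 = 13.98 mg/L.
Travel time t = 7600 m / 0.47 m/s = 1.617e+04 s = 0.1872 d.
C = 13.98·exp(−0.18·0.1872) = 13.98·0.9669 = 13.52 mg/L.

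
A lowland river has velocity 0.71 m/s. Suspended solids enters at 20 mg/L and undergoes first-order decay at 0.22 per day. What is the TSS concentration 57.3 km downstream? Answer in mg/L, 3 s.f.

16.3 mg/L

Travel time t = 57.3 km / 0.71 m/s = 5.73e+04/0.71 = 8.07e+04 s = 0.9341 d.
First-order decay: C = 20·exp(−0.22·0.9341) = 20·0.8142 = 16.28 mg/L.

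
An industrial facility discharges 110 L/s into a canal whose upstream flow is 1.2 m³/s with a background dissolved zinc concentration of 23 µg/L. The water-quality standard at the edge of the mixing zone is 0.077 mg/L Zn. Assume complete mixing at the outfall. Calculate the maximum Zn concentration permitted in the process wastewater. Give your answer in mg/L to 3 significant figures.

110 L/s = 0.11 m³/s.
23 µg/L = 0.023 mg/L.
Mass balance: 0.077·1.31 = 0.11·Cₑ + 1.2·0.023.
Cₑ = (0.1009 − 0.0276) / 0.11 = 0.6661 mg/L.

0.666 mg/L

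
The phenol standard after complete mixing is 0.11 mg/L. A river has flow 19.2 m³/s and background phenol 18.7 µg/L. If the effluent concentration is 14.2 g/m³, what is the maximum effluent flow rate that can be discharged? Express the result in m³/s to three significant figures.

0.124 m³/s

18.7 µg/L = 0.0187 mg/L.
Mass balance at complete mixing: C_std·(Q_w + Q_r) = Q_w·C_e + Q_r·C_b.
Rearranging, Q_w = Q_r·(C_std − C_b)/(C_e − C_std) = 19.2·(0.11 − 0.0187) / (14.2 − 0.11) = 0.1244 m³/s.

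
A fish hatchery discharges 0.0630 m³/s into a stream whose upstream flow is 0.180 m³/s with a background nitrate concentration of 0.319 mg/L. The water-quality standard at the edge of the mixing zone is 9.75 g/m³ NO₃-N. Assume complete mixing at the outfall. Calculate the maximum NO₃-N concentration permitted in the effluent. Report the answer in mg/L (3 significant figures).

36.7 mg/L

Mass balance: 9.75·0.243 = 0.063·Cₑ + 0.18·0.319.
Cₑ = (2.369 − 0.05742) / 0.063 = 36.7 mg/L.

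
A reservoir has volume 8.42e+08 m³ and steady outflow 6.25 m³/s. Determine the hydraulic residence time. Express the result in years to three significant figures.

Q = 6.25 m³/s × 3.156e+07 s/yr = 1.972e+08 m³/yr.
Hydraulic residence time τ = V/Q = 8.42e+08/1.972e+08 = 4.269 yr.

4.27 yr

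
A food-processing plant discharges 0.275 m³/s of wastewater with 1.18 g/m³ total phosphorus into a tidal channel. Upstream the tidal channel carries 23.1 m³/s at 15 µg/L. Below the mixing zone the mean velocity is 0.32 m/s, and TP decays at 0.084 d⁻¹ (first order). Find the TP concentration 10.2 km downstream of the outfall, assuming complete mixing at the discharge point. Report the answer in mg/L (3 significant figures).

15 µg/L = 0.015 mg/L.
After complete mixing, C₀ = (0.275·1.18 + 23.1·0.015) / 23.38 = 0.02871 mg/L.
Travel time t = 1.02e+04 m / 0.32 m/s = 3.188e+04 s = 0.3689 d.
C = 0.02871·exp(−0.084·0.3689) = 0.02871·0.9695 = 0.02783 mg/L.

0.0278 mg/L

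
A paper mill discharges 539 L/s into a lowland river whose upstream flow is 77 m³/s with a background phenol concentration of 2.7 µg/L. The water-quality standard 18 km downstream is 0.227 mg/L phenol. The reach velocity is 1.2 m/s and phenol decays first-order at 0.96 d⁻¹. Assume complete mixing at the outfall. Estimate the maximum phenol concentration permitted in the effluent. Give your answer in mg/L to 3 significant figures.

38.2 mg/L

539 L/s = 0.539 m³/s.
2.7 µg/L = 0.0027 mg/L.
Travel time to the compliance point: t = 1.8e+04/1.2 = 1.5e+04 s = 0.1736 d; decay factor exp(−0.96·0.1736) = 0.8465.
So the concentration just after mixing may be at most 0.227/0.8465 = 0.2682 mg/L.
Mass balance: 0.2682·77.54 = 0.539·Cₑ + 77·0.0027.
Cₑ = (20.79 − 0.2079) / 0.539 = 38.19 mg/L.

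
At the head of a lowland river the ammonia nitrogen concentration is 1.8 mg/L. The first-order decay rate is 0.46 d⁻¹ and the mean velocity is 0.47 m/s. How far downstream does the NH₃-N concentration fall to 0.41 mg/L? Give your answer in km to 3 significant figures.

131 km

From C = C₀·e^(−kt), t = ln(C₀/C)/k = ln(1.8/0.41)/0.46 = 1.479/0.46 = 3.216 d.
Distance = v·t = 0.47 m/s × 2.779e+05 s = 1.306e+05 m = 130.6 km.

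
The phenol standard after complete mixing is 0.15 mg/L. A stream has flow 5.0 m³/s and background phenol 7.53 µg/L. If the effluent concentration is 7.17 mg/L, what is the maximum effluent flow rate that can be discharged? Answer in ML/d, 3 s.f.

7.53 µg/L = 0.00753 mg/L.
Mass balance at complete mixing: C_std·(Q_w + Q_r) = Q_w·C_e + Q_r·C_b.
Rearranging, Q_w = Q_r·(C_std − C_b)/(C_e − C_std) = 5.0·(0.15 − 0.00753) / (7.17 − 0.15) = 0.1015 m³/s.
= 8.767 ML/d.

8.77 ML/d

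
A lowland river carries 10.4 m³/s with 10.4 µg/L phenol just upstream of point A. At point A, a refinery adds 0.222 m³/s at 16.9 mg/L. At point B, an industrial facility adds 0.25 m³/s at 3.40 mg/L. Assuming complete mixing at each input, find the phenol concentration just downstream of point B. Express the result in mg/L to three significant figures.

0.433 mg/L

10.4 µg/L = 0.0104 mg/L.
After input A: C = (10.4·0.0104 + 0.222·16.9) / 10.62 = 0.3634 mg/L.
After input B: C = (10.62·0.3634 + 0.25·3.4) / 10.87 = 0.4332 mg/L.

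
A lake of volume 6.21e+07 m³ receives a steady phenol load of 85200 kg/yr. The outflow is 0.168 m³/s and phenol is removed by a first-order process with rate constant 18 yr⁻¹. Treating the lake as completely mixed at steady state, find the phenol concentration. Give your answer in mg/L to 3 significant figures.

Outflow Q = 0.168 m³/s × 3.156e+07 s/yr = 5.302e+06 m³/yr.
Steady-state CSTR mass balance: W = Q·C + k·V·C, so C = W/(Q + kV).
Q + kV = 5.302e+06 + 18·6.21e+07 = 1.123e+09 m³/yr.
C = 85200/1.123e+09 = 7.586e-05 kg/m³ = 0.07586 mg/L.

0.0759 mg/L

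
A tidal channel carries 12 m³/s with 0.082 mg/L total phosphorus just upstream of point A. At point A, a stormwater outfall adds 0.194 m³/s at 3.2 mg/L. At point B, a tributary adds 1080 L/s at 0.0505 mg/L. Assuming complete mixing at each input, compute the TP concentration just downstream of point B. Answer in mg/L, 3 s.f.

After input A: C = (12·0.082 + 0.194·3.2) / 12.19 = 0.1316 mg/L.
1080 L/s = 1.08 m³/s.
After input B: C = (12.19·0.1316 + 1.08·0.0505) / 13.27 = 0.125 mg/L.

0.125 mg/L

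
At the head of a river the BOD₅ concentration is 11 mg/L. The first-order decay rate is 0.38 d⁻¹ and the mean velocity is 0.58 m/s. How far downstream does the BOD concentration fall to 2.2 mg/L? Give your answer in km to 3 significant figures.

212 km

From C = C₀·e^(−kt), t = ln(C₀/C)/k = ln(11/2.2)/0.38 = 1.609/0.38 = 4.235 d.
Distance = v·t = 0.58 m/s × 3.659e+05 s = 2.122e+05 m = 212.2 km.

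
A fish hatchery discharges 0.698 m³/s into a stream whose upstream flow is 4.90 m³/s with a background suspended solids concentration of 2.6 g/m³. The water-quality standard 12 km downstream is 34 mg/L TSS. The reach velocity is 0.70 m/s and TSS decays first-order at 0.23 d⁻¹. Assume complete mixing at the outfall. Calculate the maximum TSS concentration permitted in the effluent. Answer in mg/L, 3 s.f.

Travel time to the compliance point: t = 1.2e+04/0.70 = 1.714e+04 s = 0.1984 d; decay factor exp(−0.23·0.1984) = 0.9554.
So the concentration just after mixing may be at most 34/0.9554 = 35.59 mg/L.
Mass balance: 35.59·5.598 = 0.698·Cₑ + 4.9·2.6.
Cₑ = (199.2 − 12.74) / 0.698 = 267.2 mg/L.

267 mg/L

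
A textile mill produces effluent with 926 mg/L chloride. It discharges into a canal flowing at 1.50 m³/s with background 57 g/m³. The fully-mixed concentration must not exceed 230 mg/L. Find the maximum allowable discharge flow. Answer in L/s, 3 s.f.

373 L/s

Mass balance at complete mixing: C_std·(Q_w + Q_r) = Q_w·C_e + Q_r·C_b.
Rearranging, Q_w = Q_r·(C_std − C_b)/(C_e − C_std) = 1.50·(230 − 57) / (926 − 230) = 0.3728 m³/s.
= 372.8 L/s.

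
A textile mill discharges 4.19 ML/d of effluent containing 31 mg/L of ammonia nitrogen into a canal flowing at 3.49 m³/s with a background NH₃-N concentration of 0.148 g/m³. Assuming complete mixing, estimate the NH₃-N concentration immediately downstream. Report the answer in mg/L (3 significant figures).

0.571 mg/L

4.19 ML/d = 0.0485 m³/s.
Flow-weighted mixing gives C = (0.0485·31 + 3.49·0.148) / (0.0485 + 3.49) = 2.02/3.538 = 0.5708 mg/L.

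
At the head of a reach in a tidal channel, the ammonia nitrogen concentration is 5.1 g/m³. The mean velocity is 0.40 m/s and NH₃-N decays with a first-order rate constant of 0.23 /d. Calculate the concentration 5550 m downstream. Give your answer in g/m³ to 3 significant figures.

Travel time t = 5550 m / 0.40 m/s = 5550/0.40 = 1.388e+04 s = 0.1606 d.
First-order decay: C = 5.1·exp(−0.23·0.1606) = 5.1·0.9637 = 4.915 g/m³.

4.92 g/m³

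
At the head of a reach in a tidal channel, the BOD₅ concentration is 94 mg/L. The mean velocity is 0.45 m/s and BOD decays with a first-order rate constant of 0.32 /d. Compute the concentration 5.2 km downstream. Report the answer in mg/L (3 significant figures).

90.1 mg/L

Travel time t = 5.2 km / 0.45 m/s = 5200/0.45 = 1.156e+04 s = 0.1337 d.
First-order decay: C = 94·exp(−0.32·0.1337) = 94·0.9581 = 90.06 mg/L.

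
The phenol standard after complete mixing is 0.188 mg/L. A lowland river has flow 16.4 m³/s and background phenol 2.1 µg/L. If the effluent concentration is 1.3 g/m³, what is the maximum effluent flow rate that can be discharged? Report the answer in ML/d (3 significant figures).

2.1 µg/L = 0.0021 mg/L.
Mass balance at complete mixing: C_std·(Q_w + Q_r) = Q_w·C_e + Q_r·C_b.
Rearranging, Q_w = Q_r·(C_std − C_b)/(C_e − C_std) = 16.4·(0.188 − 0.0021) / (1.3 − 0.188) = 2.742 m³/s.
= 236.9 ML/d.

237 ML/d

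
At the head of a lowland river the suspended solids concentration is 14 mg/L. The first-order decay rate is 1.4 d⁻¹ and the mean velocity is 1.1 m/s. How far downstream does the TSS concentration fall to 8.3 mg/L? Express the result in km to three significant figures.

35.5 km

From C = C₀·e^(−kt), t = ln(C₀/C)/k = ln(14/8.3)/1.4 = 0.5228/1.4 = 0.3734 d.
Distance = v·t = 1.1 m/s × 3.226e+04 s = 3.549e+04 m = 35.49 km.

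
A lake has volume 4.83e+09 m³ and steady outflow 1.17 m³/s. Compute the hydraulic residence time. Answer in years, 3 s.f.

Q = 1.17 m³/s × 3.156e+07 s/yr = 3.692e+07 m³/yr.
Hydraulic residence time τ = V/Q = 4.83e+09/3.692e+07 = 130.8 yr.

131 yr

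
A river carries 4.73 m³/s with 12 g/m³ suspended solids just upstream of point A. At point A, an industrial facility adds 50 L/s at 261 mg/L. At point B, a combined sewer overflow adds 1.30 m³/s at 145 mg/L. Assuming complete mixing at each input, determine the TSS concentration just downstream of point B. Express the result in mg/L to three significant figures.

42.5 mg/L

50 L/s = 0.05 m³/s.
After input A: C = (4.73·12 + 0.05·261) / 4.78 = 14.6 mg/L.
After input B: C = (4.78·14.6 + 1.3·145) / 6.08 = 42.49 mg/L.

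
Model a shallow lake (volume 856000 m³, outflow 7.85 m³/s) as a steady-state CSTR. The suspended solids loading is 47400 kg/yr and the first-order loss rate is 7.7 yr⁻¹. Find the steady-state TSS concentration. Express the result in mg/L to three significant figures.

Outflow Q = 7.85 m³/s × 3.156e+07 s/yr = 2.477e+08 m³/yr.
Steady-state CSTR mass balance: W = Q·C + k·V·C, so C = W/(Q + kV).
Q + kV = 2.477e+08 + 7.7·856000 = 2.543e+08 m³/yr.
C = 47400/2.543e+08 = 0.0001864 kg/m³ = 0.1864 mg/L.

0.186 mg/L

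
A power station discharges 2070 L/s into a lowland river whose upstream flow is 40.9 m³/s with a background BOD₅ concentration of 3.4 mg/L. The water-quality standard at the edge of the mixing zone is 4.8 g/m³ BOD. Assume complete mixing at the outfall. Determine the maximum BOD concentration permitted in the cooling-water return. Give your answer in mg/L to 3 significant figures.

2070 L/s = 2.07 m³/s.
Mass balance: 4.8·42.97 = 2.07·Cₑ + 40.9·3.4.
Cₑ = (206.3 − 139.1) / 2.07 = 32.46 mg/L.

32.5 mg/L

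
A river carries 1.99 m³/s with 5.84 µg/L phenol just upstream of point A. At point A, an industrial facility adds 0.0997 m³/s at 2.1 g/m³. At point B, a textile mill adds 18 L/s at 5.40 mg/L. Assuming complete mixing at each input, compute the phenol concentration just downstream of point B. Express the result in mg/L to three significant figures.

5.84 µg/L = 0.00584 mg/L.
After input A: C = (1.99·0.00584 + 0.0997·2.1) / 2.09 = 0.1058 mg/L.
18 L/s = 0.018 m³/s.
After input B: C = (2.09·0.1058 + 0.018·5.4) / 2.108 = 0.151 mg/L.

0.151 mg/L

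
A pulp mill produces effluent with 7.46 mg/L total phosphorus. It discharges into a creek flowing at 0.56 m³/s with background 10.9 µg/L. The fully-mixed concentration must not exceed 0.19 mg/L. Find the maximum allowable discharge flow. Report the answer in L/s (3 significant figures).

13.8 L/s

10.9 µg/L = 0.0109 mg/L.
Mass balance at complete mixing: C_std·(Q_w + Q_r) = Q_w·C_e + Q_r·C_b.
Rearranging, Q_w = Q_r·(C_std − C_b)/(C_e − C_std) = 0.56·(0.19 − 0.0109) / (7.46 − 0.19) = 0.0138 m³/s.
= 13.8 L/s.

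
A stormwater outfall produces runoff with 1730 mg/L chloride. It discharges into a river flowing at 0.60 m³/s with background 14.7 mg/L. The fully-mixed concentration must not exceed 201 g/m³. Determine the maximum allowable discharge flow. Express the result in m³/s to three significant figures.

Mass balance at complete mixing: C_std·(Q_w + Q_r) = Q_w·C_e + Q_r·C_b.
Rearranging, Q_w = Q_r·(C_std − C_b)/(C_e − C_std) = 0.60·(201 − 14.7) / (1730 − 201) = 0.07311 m³/s.

0.0731 m³/s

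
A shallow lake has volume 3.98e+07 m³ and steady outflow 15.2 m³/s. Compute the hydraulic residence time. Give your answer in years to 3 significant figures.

0.0830 yr

Q = 15.2 m³/s × 3.156e+07 s/yr = 4.797e+08 m³/yr.
Hydraulic residence time τ = V/Q = 3.98e+07/4.797e+08 = 0.08297 yr.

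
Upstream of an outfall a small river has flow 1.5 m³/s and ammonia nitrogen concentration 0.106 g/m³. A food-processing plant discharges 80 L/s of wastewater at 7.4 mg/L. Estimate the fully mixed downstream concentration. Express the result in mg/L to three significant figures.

0.475 mg/L

80 L/s = 0.08 m³/s.
By mass balance at complete mixing, C = (0.08·7.4 + 1.5·0.106) / (0.08 + 1.5) = 0.751/1.58 = 0.4753 mg/L.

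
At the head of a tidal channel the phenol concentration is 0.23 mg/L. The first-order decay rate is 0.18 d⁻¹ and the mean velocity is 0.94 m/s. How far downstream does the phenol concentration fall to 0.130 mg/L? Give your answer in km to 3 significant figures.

257 km

From C = C₀·e^(−kt), t = ln(C₀/C)/k = ln(0.23/0.130)/0.18 = 0.5705/0.18 = 3.17 d.
Distance = v·t = 0.94 m/s × 2.739e+05 s = 2.574e+05 m = 257.4 km.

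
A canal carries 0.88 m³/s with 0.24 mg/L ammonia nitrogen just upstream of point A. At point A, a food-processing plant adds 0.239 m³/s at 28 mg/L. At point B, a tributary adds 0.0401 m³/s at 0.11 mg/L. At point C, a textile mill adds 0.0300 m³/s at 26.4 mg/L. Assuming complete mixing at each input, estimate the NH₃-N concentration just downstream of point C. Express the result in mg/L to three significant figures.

After input A: C = (0.88·0.24 + 0.239·28) / 1.119 = 6.169 mg/L.
After input B: C = (1.119·6.169 + 0.0401·0.11) / 1.159 = 5.959 mg/L.
After input C: C = (1.159·5.959 + 0.03·26.4) / 1.189 = 6.475 mg/L.

6.48 mg/L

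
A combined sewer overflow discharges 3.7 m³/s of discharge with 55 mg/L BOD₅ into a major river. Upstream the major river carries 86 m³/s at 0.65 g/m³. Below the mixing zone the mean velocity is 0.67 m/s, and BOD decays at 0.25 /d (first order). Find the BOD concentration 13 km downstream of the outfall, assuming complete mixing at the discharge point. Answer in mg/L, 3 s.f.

2.73 mg/L

After complete mixing, C₀ = (3.7·55 + 86·0.65) / 89.7 = 2.892 mg/L.
Travel time t = 1.3e+04 m / 0.67 m/s = 1.94e+04 s = 0.2246 d.
C = 2.892·exp(−0.25·0.2246) = 2.892·0.9454 = 2.734 mg/L.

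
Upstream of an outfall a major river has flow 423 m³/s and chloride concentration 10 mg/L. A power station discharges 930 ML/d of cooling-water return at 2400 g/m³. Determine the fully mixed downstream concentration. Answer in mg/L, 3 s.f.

69.3 mg/L

930 ML/d = 10.76 m³/s.
Conservation of mass across the mixing zone: C = (10.76·2400 + 423·10) / (10.76 + 423) = 3.006e+04/433.8 = 69.31 mg/L.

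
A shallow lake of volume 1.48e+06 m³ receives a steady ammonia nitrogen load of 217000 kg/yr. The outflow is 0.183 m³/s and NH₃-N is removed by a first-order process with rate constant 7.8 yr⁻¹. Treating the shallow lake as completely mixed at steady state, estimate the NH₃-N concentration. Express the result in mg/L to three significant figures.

12.5 mg/L

Outflow Q = 0.183 m³/s × 3.156e+07 s/yr = 5.775e+06 m³/yr.
Steady-state CSTR mass balance: W = Q·C + k·V·C, so C = W/(Q + kV).
Q + kV = 5.775e+06 + 7.8·1.48e+06 = 1.732e+07 m³/yr.
C = 217000/1.732e+07 = 0.01253 kg/m³ = 12.53 mg/L.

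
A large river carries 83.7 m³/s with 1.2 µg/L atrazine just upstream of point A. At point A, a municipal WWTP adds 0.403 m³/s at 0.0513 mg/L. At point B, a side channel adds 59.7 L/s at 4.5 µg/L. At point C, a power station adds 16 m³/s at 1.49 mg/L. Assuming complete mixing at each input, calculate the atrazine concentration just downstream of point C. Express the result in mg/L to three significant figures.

1.2 µg/L = 0.0012 mg/L.
After input A: C = (83.7·0.0012 + 0.403·0.0513) / 84.1 = 0.00144 mg/L.
59.7 L/s = 0.0597 m³/s.
4.5 µg/L = 0.0045 mg/L.
After input B: C = (84.1·0.00144 + 0.0597·0.0045) / 84.16 = 0.001442 mg/L.
After input C: C = (84.16·0.001442 + 16·1.49) / 100.2 = 0.2392 mg/L.

0.239 mg/L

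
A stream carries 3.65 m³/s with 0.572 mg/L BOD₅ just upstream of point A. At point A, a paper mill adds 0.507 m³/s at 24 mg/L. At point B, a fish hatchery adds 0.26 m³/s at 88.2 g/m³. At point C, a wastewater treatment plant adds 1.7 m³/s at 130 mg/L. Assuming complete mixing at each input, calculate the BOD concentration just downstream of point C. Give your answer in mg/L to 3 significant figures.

42.2 mg/L

After input A: C = (3.65·0.572 + 0.507·24) / 4.157 = 3.429 mg/L.
After input B: C = (4.157·3.429 + 0.26·88.2) / 4.417 = 8.419 mg/L.
After input C: C = (4.417·8.419 + 1.7·130) / 6.117 = 42.21 mg/L.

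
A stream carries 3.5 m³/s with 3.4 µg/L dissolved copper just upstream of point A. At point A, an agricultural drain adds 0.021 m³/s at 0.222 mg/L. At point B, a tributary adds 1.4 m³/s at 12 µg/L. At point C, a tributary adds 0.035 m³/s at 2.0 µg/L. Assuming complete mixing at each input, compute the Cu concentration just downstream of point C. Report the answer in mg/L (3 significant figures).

3.4 µg/L = 0.0034 mg/L.
After input A: C = (3.5·0.0034 + 0.021·0.222) / 3.521 = 0.004704 mg/L.
12 µg/L = 0.012 mg/L.
After input B: C = (3.521·0.004704 + 1.4·0.012) / 4.921 = 0.00678 mg/L.
2.0 µg/L = 0.002 mg/L.
After input C: C = (4.921·0.00678 + 0.035·0.002) / 4.956 = 0.006746 mg/L.

0.00675 mg/L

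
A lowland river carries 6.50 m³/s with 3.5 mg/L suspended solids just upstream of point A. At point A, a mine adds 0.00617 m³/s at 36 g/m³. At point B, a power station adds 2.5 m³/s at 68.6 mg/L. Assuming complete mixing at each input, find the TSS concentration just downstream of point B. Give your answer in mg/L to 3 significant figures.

21.6 mg/L

After input A: C = (6.5·3.5 + 0.00617·36) / 6.506 = 3.531 mg/L.
After input B: C = (6.506·3.531 + 2.5·68.6) / 9.006 = 21.59 mg/L.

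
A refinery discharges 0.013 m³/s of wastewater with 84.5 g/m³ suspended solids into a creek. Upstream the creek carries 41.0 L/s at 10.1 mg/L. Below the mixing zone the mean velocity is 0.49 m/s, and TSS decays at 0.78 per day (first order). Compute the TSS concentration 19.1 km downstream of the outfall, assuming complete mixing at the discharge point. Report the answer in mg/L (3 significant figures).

41.0 L/s = 0.041 m³/s.
After complete mixing, C₀ = (0.013·84.5 + 0.041·10.1) / 0.054 = 28.01 mg/L.
Travel time t = 1.91e+04 m / 0.49 m/s = 3.898e+04 s = 0.4512 d.
C = 28.01·exp(−0.78·0.4512) = 28.01·0.7034 = 19.7 mg/L.

19.7 mg/L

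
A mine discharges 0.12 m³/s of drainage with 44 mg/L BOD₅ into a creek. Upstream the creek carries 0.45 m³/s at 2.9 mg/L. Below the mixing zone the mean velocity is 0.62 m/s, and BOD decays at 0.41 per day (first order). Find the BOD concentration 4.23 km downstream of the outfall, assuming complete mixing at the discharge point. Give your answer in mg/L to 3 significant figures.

After complete mixing, C₀ = (0.12·44 + 0.45·2.9) / 0.57 = 11.55 mg/L.
Travel time t = 4230 m / 0.62 m/s = 6823 s = 0.07897 d.
C = 11.55·exp(−0.41·0.07897) = 11.55·0.9681 = 11.18 mg/L.

11.2 mg/L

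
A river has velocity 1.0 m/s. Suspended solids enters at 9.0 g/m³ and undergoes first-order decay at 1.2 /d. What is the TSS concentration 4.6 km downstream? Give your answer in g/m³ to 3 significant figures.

Travel time t = 4.6 km / 1.0 m/s = 4600/1.0 = 4600 s = 0.05324 d.
First-order decay: C = 9.0·exp(−1.2·0.05324) = 9.0·0.9381 = 8.443 g/m³.

8.44 g/m³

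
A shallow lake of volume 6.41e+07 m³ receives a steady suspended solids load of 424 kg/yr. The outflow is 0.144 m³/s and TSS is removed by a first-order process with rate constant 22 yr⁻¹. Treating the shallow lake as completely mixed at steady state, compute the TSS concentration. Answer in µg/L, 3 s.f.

Outflow Q = 0.144 m³/s × 3.156e+07 s/yr = 4.544e+06 m³/yr.
Steady-state CSTR mass balance: W = Q·C + k·V·C, so C = W/(Q + kV).
Q + kV = 4.544e+06 + 22·6.41e+07 = 1.415e+09 m³/yr.
C = 424/1.415e+09 = 2.997e-07 kg/m³ = 0.0002997 mg/L = 0.2997 µg/L.

0.300 µg/L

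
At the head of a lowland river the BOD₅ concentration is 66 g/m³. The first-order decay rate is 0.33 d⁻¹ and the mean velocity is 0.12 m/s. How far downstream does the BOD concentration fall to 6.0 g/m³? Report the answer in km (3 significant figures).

75.3 km

From C = C₀·e^(−kt), t = ln(C₀/C)/k = ln(66/6.0)/0.33 = 2.398/0.33 = 7.266 d.
Distance = v·t = 0.12 m/s × 6.278e+05 s = 7.534e+04 m = 75.34 km.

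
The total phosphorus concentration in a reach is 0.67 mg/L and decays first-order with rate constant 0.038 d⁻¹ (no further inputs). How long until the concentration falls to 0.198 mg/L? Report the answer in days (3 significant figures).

32.1 d

t = ln(C₀/C)/k = ln(0.67/0.198)/0.038 = 1.219/0.038 = 32.08 d.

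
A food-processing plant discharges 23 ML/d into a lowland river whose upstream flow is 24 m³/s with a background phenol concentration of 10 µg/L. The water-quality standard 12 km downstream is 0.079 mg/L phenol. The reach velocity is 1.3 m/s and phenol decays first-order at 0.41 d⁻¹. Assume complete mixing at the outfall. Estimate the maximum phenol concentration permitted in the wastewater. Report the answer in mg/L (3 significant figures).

23 ML/d = 0.2662 m³/s.
10 µg/L = 0.01 mg/L.
Travel time to the compliance point: t = 1.2e+04/1.3 = 9231 s = 0.1068 d; decay factor exp(−0.41·0.1068) = 0.9571.
So the concentration just after mixing may be at most 0.079/0.9571 = 0.08254 mg/L.
Mass balance: 0.08254·24.27 = 0.2662·Cₑ + 24·0.01.
Cₑ = (2.003 − 0.24) / 0.2662 = 6.622 mg/L.

6.62 mg/L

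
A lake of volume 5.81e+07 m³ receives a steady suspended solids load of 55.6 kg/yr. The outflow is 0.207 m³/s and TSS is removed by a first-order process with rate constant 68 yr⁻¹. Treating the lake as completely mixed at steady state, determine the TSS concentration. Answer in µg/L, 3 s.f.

0.0140 µg/L

Outflow Q = 0.207 m³/s × 3.156e+07 s/yr = 6.532e+06 m³/yr.
Steady-state CSTR mass balance: W = Q·C + k·V·C, so C = W/(Q + kV).
Q + kV = 6.532e+06 + 68·5.81e+07 = 3.957e+09 m³/yr.
C = 55.6/3.957e+09 = 1.405e-08 kg/m³ = 1.405e-05 mg/L = 0.01405 µg/L.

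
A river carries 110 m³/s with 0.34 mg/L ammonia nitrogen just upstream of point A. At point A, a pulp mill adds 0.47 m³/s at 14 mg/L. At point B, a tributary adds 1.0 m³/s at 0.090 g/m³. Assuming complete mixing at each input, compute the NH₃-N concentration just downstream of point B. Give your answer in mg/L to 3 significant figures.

After input A: C = (110·0.34 + 0.47·14) / 110.5 = 0.3981 mg/L.
After input B: C = (110.5·0.3981 + 1·0.09) / 111.5 = 0.3954 mg/L.

0.395 mg/L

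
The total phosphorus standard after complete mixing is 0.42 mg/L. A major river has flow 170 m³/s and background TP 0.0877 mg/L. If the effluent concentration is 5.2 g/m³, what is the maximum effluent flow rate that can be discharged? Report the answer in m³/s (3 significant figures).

Mass balance at complete mixing: C_std·(Q_w + Q_r) = Q_w·C_e + Q_r·C_b.
Rearranging, Q_w = Q_r·(C_std − C_b)/(C_e − C_std) = 170·(0.42 − 0.0877) / (5.2 − 0.42) = 11.82 m³/s.

11.8 m³/s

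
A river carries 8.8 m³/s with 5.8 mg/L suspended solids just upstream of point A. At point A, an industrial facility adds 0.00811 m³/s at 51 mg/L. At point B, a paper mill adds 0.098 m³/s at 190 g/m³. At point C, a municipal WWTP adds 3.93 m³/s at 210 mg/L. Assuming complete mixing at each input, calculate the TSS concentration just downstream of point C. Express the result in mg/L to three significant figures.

69.8 mg/L

After input A: C = (8.8·5.8 + 0.00811·51) / 8.808 = 5.842 mg/L.
After input B: C = (8.808·5.842 + 0.098·190) / 8.906 = 7.868 mg/L.
After input C: C = (8.906·7.868 + 3.93·210) / 12.84 = 69.75 mg/L.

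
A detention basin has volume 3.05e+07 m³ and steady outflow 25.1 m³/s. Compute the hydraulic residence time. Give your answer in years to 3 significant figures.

0.0385 yr

Q = 25.1 m³/s × 3.156e+07 s/yr = 7.921e+08 m³/yr.
Hydraulic residence time τ = V/Q = 3.05e+07/7.921e+08 = 0.03851 yr.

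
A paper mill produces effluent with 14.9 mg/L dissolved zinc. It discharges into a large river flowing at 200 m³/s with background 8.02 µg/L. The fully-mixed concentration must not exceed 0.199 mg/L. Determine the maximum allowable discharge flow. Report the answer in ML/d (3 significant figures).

224 ML/d

8.02 µg/L = 0.00802 mg/L.
Mass balance at complete mixing: C_std·(Q_w + Q_r) = Q_w·C_e + Q_r·C_b.
Rearranging, Q_w = Q_r·(C_std − C_b)/(C_e − C_std) = 200·(0.199 − 0.00802) / (14.9 − 0.199) = 2.598 m³/s.
= 224.5 ML/d.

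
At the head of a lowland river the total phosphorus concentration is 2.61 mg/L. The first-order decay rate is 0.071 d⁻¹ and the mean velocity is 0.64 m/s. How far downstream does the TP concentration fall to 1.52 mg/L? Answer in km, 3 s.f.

From C = C₀·e^(−kt), t = ln(C₀/C)/k = ln(2.61/1.52)/0.071 = 0.5406/0.071 = 7.615 d.
Distance = v·t = 0.64 m/s × 6.579e+05 s = 4.211e+05 m = 421.1 km.

421 km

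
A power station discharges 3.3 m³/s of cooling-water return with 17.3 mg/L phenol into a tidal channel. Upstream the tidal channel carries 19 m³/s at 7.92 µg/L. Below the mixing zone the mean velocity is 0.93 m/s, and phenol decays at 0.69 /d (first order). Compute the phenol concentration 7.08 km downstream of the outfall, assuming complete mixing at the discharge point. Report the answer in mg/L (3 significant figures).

7.92 µg/L = 0.00792 mg/L.
After complete mixing, C₀ = (3.3·17.3 + 19·0.00792) / 22.3 = 2.567 mg/L.
Travel time t = 7080 m / 0.93 m/s = 7613 s = 0.08811 d.
C = 2.567·exp(−0.69·0.08811) = 2.567·0.941 = 2.415 mg/L.

2.42 mg/L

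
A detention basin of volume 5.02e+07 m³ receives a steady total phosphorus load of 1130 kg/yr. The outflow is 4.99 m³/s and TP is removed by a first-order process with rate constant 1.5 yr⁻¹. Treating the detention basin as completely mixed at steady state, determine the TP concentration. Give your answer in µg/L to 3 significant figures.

Outflow Q = 4.99 m³/s × 3.156e+07 s/yr = 1.575e+08 m³/yr.
Steady-state CSTR mass balance: W = Q·C + k·V·C, so C = W/(Q + kV).
Q + kV = 1.575e+08 + 1.5·5.02e+07 = 2.328e+08 m³/yr.
C = 1130/2.328e+08 = 4.855e-06 kg/m³ = 0.004855 mg/L = 4.855 µg/L.

4.85 µg/L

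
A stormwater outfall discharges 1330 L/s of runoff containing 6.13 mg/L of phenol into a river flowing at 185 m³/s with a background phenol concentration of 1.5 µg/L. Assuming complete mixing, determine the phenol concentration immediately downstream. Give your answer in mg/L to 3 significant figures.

1330 L/s = 1.33 m³/s.
1.5 µg/L = 0.0015 mg/L.
By mass balance at complete mixing, C = (1.33·6.13 + 185·0.0015) / (1.33 + 185) = 8.43/186.3 = 0.04524 mg/L.

0.0452 mg/L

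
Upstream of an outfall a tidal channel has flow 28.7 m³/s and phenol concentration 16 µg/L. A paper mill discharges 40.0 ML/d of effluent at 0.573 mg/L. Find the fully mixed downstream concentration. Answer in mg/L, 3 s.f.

40.0 ML/d = 0.463 m³/s.
16 µg/L = 0.016 mg/L.
Conservation of mass across the mixing zone: C = (0.463·0.573 + 28.7·0.016) / (0.463 + 28.7) = 0.7245/29.16 = 0.02484 mg/L.

0.0248 mg/L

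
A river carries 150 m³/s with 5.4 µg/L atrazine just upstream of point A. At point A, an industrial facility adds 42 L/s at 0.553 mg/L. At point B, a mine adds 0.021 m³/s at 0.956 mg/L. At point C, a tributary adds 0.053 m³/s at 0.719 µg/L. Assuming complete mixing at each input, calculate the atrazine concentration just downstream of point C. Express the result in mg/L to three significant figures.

5.4 µg/L = 0.0054 mg/L.
42 L/s = 0.042 m³/s.
After input A: C = (150·0.0054 + 0.042·0.553) / 150 = 0.005553 mg/L.
After input B: C = (150·0.005553 + 0.021·0.956) / 150.1 = 0.005686 mg/L.
0.719 µg/L = 0.000719 mg/L.
After input C: C = (150.1·0.005686 + 0.053·0.000719) / 150.1 = 0.005685 mg/L.

0.00568 mg/L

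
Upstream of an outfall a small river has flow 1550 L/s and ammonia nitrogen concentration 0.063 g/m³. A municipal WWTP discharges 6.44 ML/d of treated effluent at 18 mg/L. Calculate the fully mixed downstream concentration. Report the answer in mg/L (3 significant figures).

6.44 ML/d = 0.07454 m³/s.
1550 L/s = 1.55 m³/s.
Conservation of mass across the mixing zone: C = (0.07454·18 + 1.55·0.063) / (0.07454 + 1.55) = 1.439/1.625 = 0.886 mg/L.

0.886 mg/L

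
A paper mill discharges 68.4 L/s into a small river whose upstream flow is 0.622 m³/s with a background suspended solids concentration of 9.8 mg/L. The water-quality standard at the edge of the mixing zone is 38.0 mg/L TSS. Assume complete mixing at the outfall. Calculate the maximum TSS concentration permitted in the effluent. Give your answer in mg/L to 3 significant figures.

294 mg/L

68.4 L/s = 0.0684 m³/s.
Mass balance: 38·0.6904 = 0.0684·Cₑ + 0.622·9.8.
Cₑ = (26.24 − 6.096) / 0.0684 = 294.4 mg/L.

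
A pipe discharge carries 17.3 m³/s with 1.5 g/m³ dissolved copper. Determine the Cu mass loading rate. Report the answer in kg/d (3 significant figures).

2240 kg/d

Mass flux = Q·C = 17.3 m³/s × 1.5 g/m³ = 25.95 g/s.
= 25.95 g/s × 86.4 = 2242 kg/d.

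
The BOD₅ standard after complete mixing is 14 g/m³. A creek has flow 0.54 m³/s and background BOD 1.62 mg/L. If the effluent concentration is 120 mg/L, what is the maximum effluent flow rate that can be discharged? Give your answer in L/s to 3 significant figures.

63.1 L/s

Mass balance at complete mixing: C_std·(Q_w + Q_r) = Q_w·C_e + Q_r·C_b.
Rearranging, Q_w = Q_r·(C_std − C_b)/(C_e − C_std) = 0.54·(14 − 1.62) / (120 − 14) = 0.06307 m³/s.
= 63.07 L/s.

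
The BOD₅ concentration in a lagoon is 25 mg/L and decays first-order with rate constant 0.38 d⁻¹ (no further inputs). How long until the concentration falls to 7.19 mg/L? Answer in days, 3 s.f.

t = ln(C₀/C)/k = ln(25/7.19)/0.38 = 1.246/0.38 = 3.279 d.

3.28 d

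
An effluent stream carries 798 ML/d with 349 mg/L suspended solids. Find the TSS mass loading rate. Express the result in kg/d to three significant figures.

798 ML/d = 9.236 m³/s.
Mass flux = Q·C = 9.236 m³/s × 349 g/m³ = 3223 g/s.
= 3223 g/s × 86.4 = 2.785e+05 kg/d.

279000 kg/d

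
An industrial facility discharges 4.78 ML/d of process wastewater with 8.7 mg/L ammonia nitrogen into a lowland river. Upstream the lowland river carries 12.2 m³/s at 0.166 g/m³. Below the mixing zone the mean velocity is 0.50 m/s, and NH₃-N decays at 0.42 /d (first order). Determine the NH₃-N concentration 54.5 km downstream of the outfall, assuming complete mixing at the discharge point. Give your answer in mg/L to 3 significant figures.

0.120 mg/L

4.78 ML/d = 0.05532 m³/s.
After complete mixing, C₀ = (0.05532·8.7 + 12.2·0.166) / 12.26 = 0.2045 mg/L.
Travel time t = 5.45e+04 m / 0.50 m/s = 1.09e+05 s = 1.262 d.
C = 0.2045·exp(−0.42·1.262) = 0.2045·0.5887 = 0.1204 mg/L.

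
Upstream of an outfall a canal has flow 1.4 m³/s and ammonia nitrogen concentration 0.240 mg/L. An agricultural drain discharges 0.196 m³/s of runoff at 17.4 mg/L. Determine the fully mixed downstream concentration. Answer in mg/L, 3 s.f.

2.35 mg/L

Flow-weighted mixing gives C = (0.196·17.4 + 1.4·0.24) / (0.196 + 1.4) = 3.746/1.596 = 2.347 mg/L.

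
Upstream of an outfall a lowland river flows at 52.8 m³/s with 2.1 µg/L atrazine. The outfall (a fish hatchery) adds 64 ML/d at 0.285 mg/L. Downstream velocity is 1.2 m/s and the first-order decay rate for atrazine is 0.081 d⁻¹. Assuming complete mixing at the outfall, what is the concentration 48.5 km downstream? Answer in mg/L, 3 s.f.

64 ML/d = 0.7407 m³/s.
2.1 µg/L = 0.0021 mg/L.
After complete mixing, C₀ = (0.7407·0.285 + 52.8·0.0021) / 53.54 = 0.006014 mg/L.
Travel time t = 4.85e+04 m / 1.2 m/s = 4.042e+04 s = 0.4678 d.
C = 0.006014·exp(−0.081·0.4678) = 0.006014·0.9628 = 0.00579 mg/L.

0.00579 mg/L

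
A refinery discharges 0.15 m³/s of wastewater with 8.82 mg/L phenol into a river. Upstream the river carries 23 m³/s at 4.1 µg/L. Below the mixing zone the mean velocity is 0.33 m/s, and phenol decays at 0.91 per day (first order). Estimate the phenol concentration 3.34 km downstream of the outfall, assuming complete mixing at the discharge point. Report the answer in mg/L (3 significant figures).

4.1 µg/L = 0.0041 mg/L.
After complete mixing, C₀ = (0.15·8.82 + 23·0.0041) / 23.15 = 0.06122 mg/L.
Travel time t = 3340 m / 0.33 m/s = 1.012e+04 s = 0.1171 d.
C = 0.06122·exp(−0.91·0.1171) = 0.06122·0.8989 = 0.05503 mg/L.

0.0550 mg/L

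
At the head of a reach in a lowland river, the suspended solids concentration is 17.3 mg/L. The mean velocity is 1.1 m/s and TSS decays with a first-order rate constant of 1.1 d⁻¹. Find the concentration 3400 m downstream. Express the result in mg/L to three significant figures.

16.6 mg/L

Travel time t = 3400 m / 1.1 m/s = 3400/1.1 = 3091 s = 0.03577 d.
First-order decay: C = 17.3·exp(−1.1·0.03577) = 17.3·0.9614 = 16.63 mg/L.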